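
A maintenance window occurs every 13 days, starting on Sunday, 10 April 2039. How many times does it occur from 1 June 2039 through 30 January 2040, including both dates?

19

Occurrences land 13·i days after 10 April 2039 for i = 0, 1, 2, …
1 June 2039 is 52 days after the start; 52 ÷ 13 = 4 remainder 0. First occurrence in the window: #5 on 1 June 2039 (4×13 = 52 days in).
30 January 2040 is 295 days after the start; 295 ÷ 13 = 22 remainder 9. Last occurrence in the window: #23 on 21 January 2040.
Occurrences #5 through #23: 19 in total.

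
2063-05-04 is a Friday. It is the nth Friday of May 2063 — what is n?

Day 4 falls in week ⌈4/7⌉ of the month.
Days 1–7 hold the 1st Friday, 8–14 the 2nd, 15–21 the 3rd, 22–28 the 4th, 29–31 the 5th.
4 is in the range for the 1st.

1st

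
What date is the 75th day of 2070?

January has 31 days (75 − 31 = 44 remain).
February has 28 days (44 − 28 = 16 remain).
16 into March → March 16.

16 March 2070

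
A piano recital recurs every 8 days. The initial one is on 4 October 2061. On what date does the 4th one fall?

28 October 2061

The 4th occurrence is 3 intervals after the first: 3 × 8 = 24 days after 4 October 2061.
24 days later is 28 October 2061.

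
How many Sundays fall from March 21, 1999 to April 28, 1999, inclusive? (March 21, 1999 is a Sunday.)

March 21, 1999 is a Sunday; the first Sunday on or after it is March 21, 1999.
From March 21, 1999 to April 28, 1999: 10 + 28 = 38 days (rest of March, April).
38 ÷ 7 = 5 full weeks with remainder 3, so 5 more Sundays after the first → 6.

6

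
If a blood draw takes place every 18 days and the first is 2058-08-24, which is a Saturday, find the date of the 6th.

2058-11-22

The 6th occurrence is 5 intervals after the first: 5 × 18 = 90 days after 2058-08-24.
August has 31 days — 7 days to the end of August leaves 83.
September has 30 days (53 left).
October has 31 days (22 left).
22 days into November → 2058-11-22.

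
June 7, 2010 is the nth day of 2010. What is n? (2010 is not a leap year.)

Days in months before June: 31 + 28 + 31 + 30 + 31 = 151.
Plus 7 days into June → day 158.

158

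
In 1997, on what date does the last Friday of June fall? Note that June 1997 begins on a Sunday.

June 1997 begins on a Sunday, so the first Friday is June 6 (5 days later).
June 1997 has 30 days. Adding weeks: 6, 13, 20, 27 — the last one ≤ 30 is the 27th.

1997-06-27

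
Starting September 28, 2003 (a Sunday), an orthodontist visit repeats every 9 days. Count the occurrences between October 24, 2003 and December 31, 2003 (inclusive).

8

Occurrences land 9·i days after September 28, 2003 for i = 0, 1, 2, …
October 24, 2003 is 26 days after the start; 26 ÷ 9 = 2 remainder 8; since the remainder is 8, round up to i = 3. First occurrence in the window: #4 on October 25, 2003 (3×9 = 27 days in).
December 31, 2003 is 94 days after the start; 94 ÷ 9 = 10 remainder 4. Last occurrence in the window: #11 on December 27, 2003.
Occurrences #4 through #11: 8 in total.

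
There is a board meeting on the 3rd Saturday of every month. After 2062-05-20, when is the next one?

2062-06-17

May 2062 starts on a Monday; its first Saturday is the 6th, so the 3rd Saturday is the 20th — 2062-05-20.
That is not after 2062-05-20, so look at June 2062.
June 2062 starts on a Thursday; its first Saturday is the 3rd, so the 3rd Saturday is the 17th — 2062-06-17.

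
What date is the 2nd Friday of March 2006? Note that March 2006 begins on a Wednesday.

March 2006 begins on a Wednesday, so the first Friday is March 3 (2 days later).
The 2nd Friday is 1 weeks later: 3 + 7 = 10.

2006-03-10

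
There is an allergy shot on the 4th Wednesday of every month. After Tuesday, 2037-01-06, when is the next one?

2037-01-28

January 2037 starts on a Thursday; its first Wednesday is the 7th, so the 4th Wednesday is the 28th — 2037-01-28.
2037-01-28 is after 2037-01-06, so that is the next one.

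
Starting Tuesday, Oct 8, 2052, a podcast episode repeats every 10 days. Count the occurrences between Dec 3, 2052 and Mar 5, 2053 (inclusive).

Occurrences land 10·i days after Oct 8, 2052 for i = 0, 1, 2, …
Dec 3, 2052 is 56 days after the start; 56 ÷ 10 = 5 remainder 6; since the remainder is 6, round up to i = 6. First occurrence in the window: #7 on Dec 7, 2052 (6×10 = 60 days in).
Mar 5, 2053 is 148 days after the start; 148 ÷ 10 = 14 remainder 8. Last occurrence in the window: #15 on Feb 25, 2053.
Occurrences #7 through #15: 9 in total.

9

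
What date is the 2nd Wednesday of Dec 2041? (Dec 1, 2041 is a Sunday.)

Dec 11, 2041

Dec 2041 begins on a Sunday, so the first Wednesday is Dec 4 (3 days later).
The 2nd Wednesday is 1 weeks later: 4 + 7 = 11.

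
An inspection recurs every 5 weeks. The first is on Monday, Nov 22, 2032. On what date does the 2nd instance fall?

The 2nd occurrence is 1 interval after the first: 1 × 35 = 35 days after Nov 22, 2032.
Nov has 30 days — 8 days to the end of Nov leaves 27.
27 days into Dec → Dec 27, 2032.

Dec 27, 2032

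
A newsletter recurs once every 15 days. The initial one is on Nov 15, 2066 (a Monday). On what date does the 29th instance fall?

The 29th occurrence is 28 intervals after the first: 28 × 15 = 420 days after Nov 15, 2066.
Nov has 30 days — 15 days to the end of Nov leaves 405.
From end of Nov to end of 2066 is 31 days (374 left).
2067 has 365 days (9 left).
9 days into Jan → Jan 9, 2068.

Jan 9, 2068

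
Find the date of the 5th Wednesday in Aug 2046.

Aug 29, 2046

Aug 2046 begins on a Wednesday, so the first Wednesday is Aug 1.
The 5th Wednesday is 4 weeks later: 1 + 28 = 29.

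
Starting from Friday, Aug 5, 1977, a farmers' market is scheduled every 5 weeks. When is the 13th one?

Sep 29, 1978

The 13th occurrence is 12 intervals after the first: 12 × 35 = 420 days after Aug 5, 1977.
Aug has 31 days — 26 days to the end of Aug leaves 394.
Sep has 30 days (364 left).
Oct has 31 days (333 left).
Nov has 30 days (303 left).
Dec has 31 days (272 left).
Jan has 31 days (241 left).
Feb has 28 days (213 left).
Mar has 31 days (182 left).
Apr has 30 days (152 left).
May has 31 days (121 left).
Jun has 30 days (91 left).
Jul has 31 days (60 left).
Aug has 31 days (29 left).
29 days into Sep → Sep 29, 1978.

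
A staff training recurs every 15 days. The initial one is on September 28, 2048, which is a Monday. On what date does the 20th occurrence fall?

The 20th occurrence is 19 intervals after the first: 19 × 15 = 285 days after September 28, 2048.
September has 30 days — 2 days to the end of September leaves 283.
October has 31 days (252 left).
November has 30 days (222 left).
December has 31 days (191 left).
January has 31 days (160 left).
February has 28 days (132 left).
March has 31 days (101 left).
April has 30 days (71 left).
May has 31 days (40 left).
June has 30 days (10 left).
10 days into July → July 10, 2049.

July 10, 2049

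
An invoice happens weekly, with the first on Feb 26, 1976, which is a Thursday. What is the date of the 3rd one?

The 3rd occurrence is 2 intervals after the first: 2 × 7 = 14 days after Feb 26, 1976.
Feb has 29 days — 3 days to the end of Feb leaves 11.
11 days into Mar → Mar 11, 1976.

Mar 11, 1976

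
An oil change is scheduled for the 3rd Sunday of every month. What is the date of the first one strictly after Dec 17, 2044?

Dec 2044 starts on a Thursday; its first Sunday is the 4th, so the 3rd Sunday is the 18th — Dec 18, 2044.
Dec 18, 2044 is after Dec 17, 2044, so that is the next one.

Dec 18, 2044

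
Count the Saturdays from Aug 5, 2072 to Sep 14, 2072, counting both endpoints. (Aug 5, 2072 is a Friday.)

Aug 5, 2072 is a Friday; the first Saturday on or after it is Aug 6, 2072 (1 day later).
From Aug 6, 2072 to Sep 14, 2072: 25 + 14 = 39 days (rest of Aug, Sep).
39 ÷ 7 = 5 full weeks with remainder 4, so 5 more Saturdays after the first → 6.

6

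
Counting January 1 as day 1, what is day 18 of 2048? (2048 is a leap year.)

January 18, 2048

18 into January → January 18.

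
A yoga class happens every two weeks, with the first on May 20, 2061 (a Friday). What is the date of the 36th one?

Sep 22, 2062

The 36th occurrence is 35 intervals after the first: 35 × 14 = 490 days after May 20, 2061.
May has 31 days — 11 days to the end of May leaves 479.
From end of May to end of 2061 is 214 days (265 left).
Jan has 31 days (234 left).
Feb has 28 days (206 left).
Mar has 31 days (175 left).
Apr has 30 days (145 left).
May has 31 days (114 left).
Jun has 30 days (84 left).
Jul has 31 days (53 left).
Aug has 31 days (22 left).
22 days into Sep → Sep 22, 2062.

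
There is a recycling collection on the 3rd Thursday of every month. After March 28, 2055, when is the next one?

April 15, 2055

March 2055 starts on a Monday; its first Thursday is the 4th, so the 3rd Thursday is the 18th — March 18, 2055.
That is not after March 28, 2055, so look at April 2055.
April 2055 starts on a Thursday; its first Thursday is the 1st, so the 3rd Thursday is the 15th — April 15, 2055.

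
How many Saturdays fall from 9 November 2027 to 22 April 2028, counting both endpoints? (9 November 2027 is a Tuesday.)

9 November 2027 is a Tuesday; the first Saturday on or after it is 13 November 2027 (4 days later).
From 13 November 2027 to 22 April 2028: 17 + 31 + 31 + 29 + 31 + 22 = 161 days (rest of November, December, January, February, March, April).
161 ÷ 7 = 23 full weeks with remainder 0, so 23 more Saturdays after the first → 24.

24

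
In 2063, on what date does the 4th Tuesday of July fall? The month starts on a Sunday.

2063-07-24

July 2063 begins on a Sunday, so the first Tuesday is July 3 (2 days later).
The 4th Tuesday is 3 weeks later: 3 + 21 = 24.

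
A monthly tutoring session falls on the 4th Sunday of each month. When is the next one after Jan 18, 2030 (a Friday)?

Jan 2030 starts on a Tuesday; its first Sunday is the 6th, so the 4th Sunday is the 27th — Jan 27, 2030.
Jan 27, 2030 is after Jan 18, 2030, so that is the next one.

Jan 27, 2030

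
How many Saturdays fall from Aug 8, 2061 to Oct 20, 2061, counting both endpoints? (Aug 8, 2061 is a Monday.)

10

Aug 8, 2061 is a Monday; the first Saturday on or after it is Aug 13, 2061 (5 days later).
From Aug 13, 2061 to Oct 20, 2061: 18 + 30 + 20 = 68 days (rest of Aug, Sep, Oct).
68 ÷ 7 = 9 full weeks with remainder 5, so 9 more Saturdays after the first → 10.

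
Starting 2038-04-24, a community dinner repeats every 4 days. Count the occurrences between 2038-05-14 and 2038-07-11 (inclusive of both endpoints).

Occurrences land 4·i days after 2038-04-24 for i = 0, 1, 2, …
2038-05-14 is 20 days after the start; 20 ÷ 4 = 5 remainder 0. First occurrence in the window: #6 on 2038-05-14 (5×4 = 20 days in).
2038-07-11 is 78 days after the start; 78 ÷ 4 = 19 remainder 2. Last occurrence in the window: #20 on 2038-07-09.
Occurrences #6 through #20: 15 in total.

15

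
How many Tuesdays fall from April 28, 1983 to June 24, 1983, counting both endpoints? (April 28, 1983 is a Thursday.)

April 28, 1983 is a Thursday; the first Tuesday on or after it is May 3, 1983 (5 days later).
From May 3, 1983 to June 24, 1983: 28 + 24 = 52 days (rest of May, June).
52 ÷ 7 = 7 full weeks with remainder 3, so 7 more Tuesdays after the first → 8.

8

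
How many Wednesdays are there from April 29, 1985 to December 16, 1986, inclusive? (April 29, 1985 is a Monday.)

85

April 29, 1985 is a Monday; the first Wednesday on or after it is May 1, 1985 (2 days later).
From May 1, 1985 to December 16, 1986: 244 + 350 = 594 days (rest of 1985, to December 16, 1986 in 1986).
594 ÷ 7 = 84 full weeks with remainder 6, so 84 more Wednesdays after the first → 85.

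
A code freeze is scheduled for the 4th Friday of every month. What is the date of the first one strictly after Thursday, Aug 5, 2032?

Aug 27, 2032

Aug 2032 starts on a Sunday; its first Friday is the 6th, so the 4th Friday is the 27th — Aug 27, 2032.
Aug 27, 2032 is after Aug 5, 2032, so that is the next one.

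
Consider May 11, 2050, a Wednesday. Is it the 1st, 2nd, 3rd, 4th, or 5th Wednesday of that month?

Day 11 falls in week ⌈11/7⌉ of the month.
Days 1–7 hold the 1st Wednesday, 8–14 the 2nd, 15–21 the 3rd, 22–28 the 4th, 29–31 the 5th.
11 is in the range for the 2nd.

2nd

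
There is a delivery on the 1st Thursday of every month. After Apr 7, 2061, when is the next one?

May 5, 2061

Apr 2061 starts on a Friday, so its 1st Thursday is Apr 7, 2061 (6 days in).
That is not after Apr 7, 2061, so look at May 2061.
May 2061 starts on a Sunday, so its 1st Thursday is May 5, 2061 (4 days in).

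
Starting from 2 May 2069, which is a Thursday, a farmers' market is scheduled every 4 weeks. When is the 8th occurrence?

The 8th occurrence is 7 intervals after the first: 7 × 28 = 196 days after 2 May 2069.
May has 31 days — 29 days to the end of May leaves 167.
June has 30 days (137 left).
July has 31 days (106 left).
August has 31 days (75 left).
September has 30 days (45 left).
October has 31 days (14 left).
14 days into November → 14 November 2069.

14 November 2069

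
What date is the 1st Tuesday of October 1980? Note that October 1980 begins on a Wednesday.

October 7, 1980

October 1980 begins on a Wednesday, so the first Tuesday is October 7 (6 days later).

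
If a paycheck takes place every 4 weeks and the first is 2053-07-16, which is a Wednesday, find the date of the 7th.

2053-12-31

The 7th occurrence is 6 intervals after the first: 6 × 28 = 168 days after 2053-07-16.
July has 31 days — 15 days to the end of July leaves 153.
August has 31 days (122 left).
September has 30 days (92 left).
October has 31 days (61 left).
November has 30 days (31 left).
31 days into December → 2053-12-31.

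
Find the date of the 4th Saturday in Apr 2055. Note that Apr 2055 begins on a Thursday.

Apr 2055 begins on a Thursday, so the first Saturday is Apr 3 (2 days later).
The 4th Saturday is 3 weeks later: 3 + 21 = 24.

Apr 24, 2055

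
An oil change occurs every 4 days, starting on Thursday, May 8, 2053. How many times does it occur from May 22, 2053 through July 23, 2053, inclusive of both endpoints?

Occurrences land 4·i days after May 8, 2053 for i = 0, 1, 2, …
May 22, 2053 is 14 days after the start; 14 ÷ 4 = 3 remainder 2; since the remainder is 2, round up to i = 4. First occurrence in the window: #5 on May 24, 2053 (4×4 = 16 days in).
July 23, 2053 is 76 days after the start; 76 ÷ 4 = 19 remainder 0. Last occurrence in the window: #20 on July 23, 2053.
Occurrences #5 through #20: 16 in total.

16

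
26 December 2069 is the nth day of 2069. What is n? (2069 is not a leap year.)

360

Days in months before December: 31 + 28 + 31 + 30 + 31 + 30 + 31 + 31 + 30 + 31 + 30 = 334.
Plus 26 days into December → day 360.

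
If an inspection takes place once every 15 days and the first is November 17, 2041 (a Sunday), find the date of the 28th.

December 27, 2042

The 28th occurrence is 27 intervals after the first: 27 × 15 = 405 days after November 17, 2041.
November has 30 days — 13 days to the end of November leaves 392.
December has 31 days (361 left).
January has 31 days (330 left).
February has 28 days (302 left).
March has 31 days (271 left).
April has 30 days (241 left).
May has 31 days (210 left).
June has 30 days (180 left).
July has 31 days (149 left).
August has 31 days (118 left).
September has 30 days (88 left).
October has 31 days (57 left).
November has 30 days (27 left).
27 days into December → December 27, 2042.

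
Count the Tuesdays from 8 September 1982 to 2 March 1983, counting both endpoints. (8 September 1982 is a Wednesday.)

8 September 1982 is a Wednesday; the first Tuesday on or after it is 14 September 1982 (6 days later).
From 14 September 1982 to 2 March 1983: 16 + 31 + 30 + 31 + 31 + 28 + 2 = 169 days (rest of September, October, November, December, January, February, March).
169 ÷ 7 = 24 full weeks with remainder 1, so 24 more Tuesdays after the first → 25.

25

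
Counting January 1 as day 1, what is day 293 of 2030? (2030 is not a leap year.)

2030-10-20

January has 31 days (293 − 31 = 262 remain).
February has 28 days (262 − 28 = 234 remain).
March has 31 days (234 − 31 = 203 remain).
April has 30 days (203 − 30 = 173 remain).
May has 31 days (173 − 31 = 142 remain).
June has 30 days (142 − 30 = 112 remain).
July has 31 days (112 − 31 = 81 remain).
August has 31 days (81 − 31 = 50 remain).
September has 30 days (50 − 30 = 20 remain).
20 into October → October 20.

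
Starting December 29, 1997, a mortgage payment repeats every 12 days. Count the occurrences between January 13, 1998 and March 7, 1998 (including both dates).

Occurrences land 12·i days after December 29, 1997 for i = 0, 1, 2, …
January 13, 1998 is 15 days after the start; 15 ÷ 12 = 1 remainder 3; since the remainder is 3, round up to i = 2. First occurrence in the window: #3 on January 22, 1998 (2×12 = 24 days in).
March 7, 1998 is 68 days after the start; 68 ÷ 12 = 5 remainder 8. Last occurrence in the window: #6 on February 27, 1998.
Occurrences #3 through #6: 4 in total.

4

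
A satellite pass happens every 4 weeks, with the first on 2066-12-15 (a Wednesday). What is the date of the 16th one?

The 16th occurrence is 15 intervals after the first: 15 × 28 = 420 days after 2066-12-15.
December has 31 days — 16 days to the end of December leaves 404.
2067 has 365 days (39 left).
January has 31 days (8 left).
8 days into February → 2068-02-08.

2068-02-08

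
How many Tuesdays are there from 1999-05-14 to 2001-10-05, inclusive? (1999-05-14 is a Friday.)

125

1999-05-14 is a Friday; the first Tuesday on or after it is 1999-05-18 (4 days later).
From 1999-05-18 to 2001-10-05: 227 + 366 + 278 = 871 days (rest of 1999, 2000, to 2001-10-05 in 2001).
871 ÷ 7 = 124 full weeks with remainder 3, so 124 more Tuesdays after the first → 125.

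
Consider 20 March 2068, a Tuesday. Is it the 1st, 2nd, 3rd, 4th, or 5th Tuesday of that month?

3rd

Day 20 falls in week ⌈20/7⌉ of the month.
Days 1–7 hold the 1st Tuesday, 8–14 the 2nd, 15–21 the 3rd, 22–28 the 4th, 29–31 the 5th.
20 is in the range for the 3rd.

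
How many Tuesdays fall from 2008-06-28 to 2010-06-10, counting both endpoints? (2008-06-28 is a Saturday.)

102

2008-06-28 is a Saturday; the first Tuesday on or after it is 2008-07-01 (3 days later).
From 2008-07-01 to 2010-06-10: 183 + 365 + 161 = 709 days (rest of 2008, 2009, to 2010-06-10 in 2010).
709 ÷ 7 = 101 full weeks with remainder 2, so 101 more Tuesdays after the first → 102.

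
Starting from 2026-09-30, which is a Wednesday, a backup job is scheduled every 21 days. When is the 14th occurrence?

2027-06-30

The 14th occurrence is 13 intervals after the first: 13 × 21 = 273 days after 2026-09-30.
September has 30 days — 0 days to the end of September leaves 273.
October has 31 days (242 left).
November has 30 days (212 left).
December has 31 days (181 left).
January has 31 days (150 left).
February has 28 days (122 left).
March has 31 days (91 left).
April has 30 days (61 left).
May has 31 days (30 left).
30 days into June → 2027-06-30.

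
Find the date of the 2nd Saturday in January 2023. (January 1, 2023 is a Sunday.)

2023-01-14

January 2023 begins on a Sunday, so the first Saturday is January 7 (6 days later).
The 2nd Saturday is 1 weeks later: 7 + 7 = 14.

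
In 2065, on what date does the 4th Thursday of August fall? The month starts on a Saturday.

August 2065 begins on a Saturday, so the first Thursday is August 6 (5 days later).
The 4th Thursday is 3 weeks later: 6 + 21 = 27.

27 August 2065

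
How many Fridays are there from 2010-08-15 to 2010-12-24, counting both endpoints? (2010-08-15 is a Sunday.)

2010-08-15 is a Sunday; the first Friday on or after it is 2010-08-20 (5 days later).
From 2010-08-20 to 2010-12-24: 11 + 30 + 31 + 30 + 24 = 126 days (rest of August, September, October, November, December).
126 ÷ 7 = 18 full weeks with remainder 0, so 18 more Fridays after the first → 19.

19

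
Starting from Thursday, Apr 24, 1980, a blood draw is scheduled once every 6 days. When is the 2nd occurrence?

Apr 30, 1980

The 2nd occurrence is 1 interval after the first: 1 × 6 = 6 days after Apr 24, 1980.
6 days later is Apr 30, 1980.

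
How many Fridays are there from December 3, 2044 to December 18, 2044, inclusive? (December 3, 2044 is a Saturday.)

December 3, 2044 is a Saturday; the first Friday on or after it is December 9, 2044 (6 days later).
From December 9, 2044 to December 18, 2044 is 18 − 9 = 9 days.
9 ÷ 7 = 1 full weeks with remainder 2, so 1 more Fridays after the first → 2.

2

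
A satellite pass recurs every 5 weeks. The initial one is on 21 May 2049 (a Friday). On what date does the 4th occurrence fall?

3 September 2049

The 4th occurrence is 3 intervals after the first: 3 × 35 = 105 days after 21 May 2049.
May has 31 days — 10 days to the end of May leaves 95.
June has 30 days (65 left).
July has 31 days (34 left).
August has 31 days (3 left).
3 days into September → 3 September 2049.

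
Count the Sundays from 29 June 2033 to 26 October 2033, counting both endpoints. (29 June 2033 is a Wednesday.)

17

29 June 2033 is a Wednesday; the first Sunday on or after it is 3 July 2033 (4 days later).
From 3 July 2033 to 26 October 2033: 28 + 31 + 30 + 26 = 115 days (rest of July, August, September, October).
115 ÷ 7 = 16 full weeks with remainder 3, so 16 more Sundays after the first → 17.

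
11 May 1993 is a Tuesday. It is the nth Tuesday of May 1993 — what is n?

Day 11 falls in week ⌈11/7⌉ of the month.
Days 1–7 hold the 1st Tuesday, 8–14 the 2nd, 15–21 the 3rd, 22–28 the 4th, 29–31 the 5th.
11 is in the range for the 2nd.

2nd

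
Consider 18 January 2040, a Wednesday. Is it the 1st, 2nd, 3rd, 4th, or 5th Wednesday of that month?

Day 18 falls in week ⌈18/7⌉ of the month.
Days 1–7 hold the 1st Wednesday, 8–14 the 2nd, 15–21 the 3rd, 22–28 the 4th, 29–31 the 5th.
18 is in the range for the 3rd.

3rd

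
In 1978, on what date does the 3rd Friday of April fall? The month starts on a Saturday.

April 1978 begins on a Saturday, so the first Friday is April 7 (6 days later).
The 3rd Friday is 2 weeks later: 7 + 14 = 21.

21 April 1978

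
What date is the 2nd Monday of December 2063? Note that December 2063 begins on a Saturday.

December 10, 2063

December 2063 begins on a Saturday, so the first Monday is December 3 (2 days later).
The 2nd Monday is 1 weeks later: 3 + 7 = 10.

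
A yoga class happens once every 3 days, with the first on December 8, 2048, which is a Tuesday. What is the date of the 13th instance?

The 13th occurrence is 12 intervals after the first: 12 × 3 = 36 days after December 8, 2048.
December has 31 days — 23 days to the end of December leaves 13.
13 days into January → January 13, 2049.

January 13, 2049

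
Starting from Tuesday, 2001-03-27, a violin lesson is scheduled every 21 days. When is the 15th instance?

The 15th occurrence is 14 intervals after the first: 14 × 21 = 294 days after 2001-03-27.
March has 31 days — 4 days to the end of March leaves 290.
April has 30 days (260 left).
May has 31 days (229 left).
June has 30 days (199 left).
July has 31 days (168 left).
August has 31 days (137 left).
September has 30 days (107 left).
October has 31 days (76 left).
November has 30 days (46 left).
December has 31 days (15 left).
15 days into January → 2002-01-15.

2002-01-15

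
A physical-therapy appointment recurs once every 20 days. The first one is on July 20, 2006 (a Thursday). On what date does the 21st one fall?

August 24, 2007

The 21st occurrence is 20 intervals after the first: 20 × 20 = 400 days after July 20, 2006.
July has 31 days — 11 days to the end of July leaves 389.
August has 31 days (358 left).
September has 30 days (328 left).
October has 31 days (297 left).
November has 30 days (267 left).
December has 31 days (236 left).
January has 31 days (205 left).
February has 28 days (177 left).
March has 31 days (146 left).
April has 30 days (116 left).
May has 31 days (85 left).
June has 30 days (55 left).
July has 31 days (24 left).
24 days into August → August 24, 2007.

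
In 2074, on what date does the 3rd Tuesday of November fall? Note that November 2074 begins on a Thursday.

November 2074 begins on a Thursday, so the first Tuesday is November 6 (5 days later).
The 3rd Tuesday is 2 weeks later: 6 + 14 = 20.

November 20, 2074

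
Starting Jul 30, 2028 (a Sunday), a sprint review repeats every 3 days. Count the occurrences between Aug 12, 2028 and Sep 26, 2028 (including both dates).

Occurrences land 3·i days after Jul 30, 2028 for i = 0, 1, 2, …
Aug 12, 2028 is 13 days after the start; 13 ÷ 3 = 4 remainder 1; since the remainder is 1, round up to i = 5. First occurrence in the window: #6 on Aug 14, 2028 (5×3 = 15 days in).
Sep 26, 2028 is 58 days after the start; 58 ÷ 3 = 19 remainder 1. Last occurrence in the window: #20 on Sep 25, 2028.
Occurrences #6 through #20: 15 in total.

15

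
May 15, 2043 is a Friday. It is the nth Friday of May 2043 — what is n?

3rd

Day 15 falls in week ⌈15/7⌉ of the month.
Days 1–7 hold the 1st Friday, 8–14 the 2nd, 15–21 the 3rd, 22–28 the 4th, 29–31 the 5th.
15 is in the range for the 3rd.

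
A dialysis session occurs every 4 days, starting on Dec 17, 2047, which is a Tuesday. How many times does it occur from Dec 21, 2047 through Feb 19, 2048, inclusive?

Occurrences land 4·i days after Dec 17, 2047 for i = 0, 1, 2, …
Dec 21, 2047 is 4 days after the start; 4 ÷ 4 = 1 remainder 0. First occurrence in the window: #2 on Dec 21, 2047 (1×4 = 4 days in).
Feb 19, 2048 is 64 days after the start; 64 ÷ 4 = 16 remainder 0. Last occurrence in the window: #17 on Feb 19, 2048.
Occurrences #2 through #17: 16 in total.

16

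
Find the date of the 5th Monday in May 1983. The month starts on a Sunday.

May 1983 begins on a Sunday, so the first Monday is May 2 (1 day later).
The 5th Monday is 4 weeks later: 2 + 28 = 30.

30 May 1983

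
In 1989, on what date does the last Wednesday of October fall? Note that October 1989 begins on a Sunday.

October 25, 1989

October 1989 begins on a Sunday, so the first Wednesday is October 4 (3 days later).
October 1989 has 31 days. Adding weeks: 4, 11, 18, 25 — the last one ≤ 31 is the 25th.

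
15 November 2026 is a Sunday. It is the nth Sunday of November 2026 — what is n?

Day 15 falls in week ⌈15/7⌉ of the month.
Days 1–7 hold the 1st Sunday, 8–14 the 2nd, 15–21 the 3rd, 22–28 the 4th, 29–31 the 5th.
15 is in the range for the 3rd.

3rd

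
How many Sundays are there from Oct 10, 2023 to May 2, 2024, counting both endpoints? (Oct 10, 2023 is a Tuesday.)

29

Oct 10, 2023 is a Tuesday; the first Sunday on or after it is Oct 15, 2023 (5 days later).
From Oct 15, 2023 to May 2, 2024: 16 + 30 + 31 + 31 + 29 + 31 + 30 + 2 = 200 days (rest of Oct, Nov, Dec, Jan, Feb, Mar, Apr, May).
200 ÷ 7 = 28 full weeks with remainder 4, so 28 more Sundays after the first → 29.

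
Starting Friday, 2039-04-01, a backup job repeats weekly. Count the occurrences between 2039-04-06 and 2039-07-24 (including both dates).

16

Occurrences land 7·i days after 2039-04-01 for i = 0, 1, 2, …
2039-04-06 is 5 days after the start; 5 ÷ 7 = 0 remainder 5; since the remainder is 5, round up to i = 1. First occurrence in the window: #2 on 2039-04-08 (1×7 = 7 days in).
2039-07-24 is 114 days after the start; 114 ÷ 7 = 16 remainder 2. Last occurrence in the window: #17 on 2039-07-22.
Occurrences #2 through #17: 16 in total.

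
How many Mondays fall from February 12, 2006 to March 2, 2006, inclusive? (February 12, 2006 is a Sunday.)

3

February 12, 2006 is a Sunday; the first Monday on or after it is February 13, 2006 (1 day later).
From February 13, 2006 to March 2, 2006: 15 + 2 = 17 days (rest of February, March).
17 ÷ 7 = 2 full weeks with remainder 3, so 2 more Mondays after the first → 3.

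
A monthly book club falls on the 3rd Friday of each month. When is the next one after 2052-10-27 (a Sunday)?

October 2052 starts on a Tuesday; its first Friday is the 4th, so the 3rd Friday is the 18th — 2052-10-18.
That is not after 2052-10-27, so look at November 2052.
November 2052 starts on a Friday; its first Friday is the 1st, so the 3rd Friday is the 15th — 2052-11-15.

2052-11-15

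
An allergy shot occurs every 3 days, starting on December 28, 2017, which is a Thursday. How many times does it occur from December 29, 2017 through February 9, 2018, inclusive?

Occurrences land 3·i days after December 28, 2017 for i = 0, 1, 2, …
December 29, 2017 is 1 day after the start; 1 ÷ 3 = 0 remainder 1; since the remainder is 1, round up to i = 1. First occurrence in the window: #2 on December 31, 2017 (1×3 = 3 days in).
February 9, 2018 is 43 days after the start; 43 ÷ 3 = 14 remainder 1. Last occurrence in the window: #15 on February 8, 2018.
Occurrences #2 through #15: 14 in total.

14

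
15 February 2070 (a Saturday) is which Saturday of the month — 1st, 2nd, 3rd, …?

Day 15 falls in week ⌈15/7⌉ of the month.
Days 1–7 hold the 1st Saturday, 8–14 the 2nd, 15–21 the 3rd, 22–28 the 4th, 29–31 the 5th.
15 is in the range for the 3rd.

3rd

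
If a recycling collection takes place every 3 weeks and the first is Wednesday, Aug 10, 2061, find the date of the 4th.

The 4th occurrence is 3 intervals after the first: 3 × 21 = 63 days after Aug 10, 2061.
Aug has 31 days — 21 days to the end of Aug leaves 42.
Sep has 30 days (12 left).
12 days into Oct → Oct 12, 2061.

Oct 12, 2061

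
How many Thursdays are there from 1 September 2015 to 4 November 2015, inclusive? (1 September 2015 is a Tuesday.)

9

1 September 2015 is a Tuesday; the first Thursday on or after it is 3 September 2015 (2 days later).
From 3 September 2015 to 4 November 2015: 27 + 31 + 4 = 62 days (rest of September, October, November).
62 ÷ 7 = 8 full weeks with remainder 6, so 8 more Thursdays after the first → 9.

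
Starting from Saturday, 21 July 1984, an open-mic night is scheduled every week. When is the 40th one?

20 April 1985

The 40th occurrence is 39 intervals after the first: 39 × 7 = 273 days after 21 July 1984.
July has 31 days — 10 days to the end of July leaves 263.
August has 31 days (232 left).
September has 30 days (202 left).
October has 31 days (171 left).
November has 30 days (141 left).
December has 31 days (110 left).
January has 31 days (79 left).
February has 28 days (51 left).
March has 31 days (20 left).
20 days into April → 20 April 1985.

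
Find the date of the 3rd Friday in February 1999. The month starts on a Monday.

February 1999 begins on a Monday, so the first Friday is February 5 (4 days later).
The 3rd Friday is 2 weeks later: 5 + 14 = 19.

19 February 1999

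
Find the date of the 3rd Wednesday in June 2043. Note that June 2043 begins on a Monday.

June 2043 begins on a Monday, so the first Wednesday is June 3 (2 days later).
The 3rd Wednesday is 2 weeks later: 3 + 14 = 17.

17 June 2043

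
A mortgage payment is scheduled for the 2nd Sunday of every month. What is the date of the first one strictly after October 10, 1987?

October 11, 1987

October 1987 starts on a Thursday; its first Sunday is the 4th, so the 2nd Sunday is the 11th — October 11, 1987.
October 11, 1987 is after October 10, 1987, so that is the next one.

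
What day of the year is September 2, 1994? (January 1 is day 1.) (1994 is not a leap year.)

245

Days in months before September: 31 + 28 + 31 + 30 + 31 + 30 + 31 + 31 = 243.
Plus 2 days into September → day 245.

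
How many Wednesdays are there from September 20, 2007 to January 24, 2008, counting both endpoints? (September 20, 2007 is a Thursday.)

September 20, 2007 is a Thursday; the first Wednesday on or after it is September 26, 2007 (6 days later).
From September 26, 2007 to January 24, 2008: 4 + 31 + 30 + 31 + 24 = 120 days (rest of September, October, November, December, January).
120 ÷ 7 = 17 full weeks with remainder 1, so 17 more Wednesdays after the first → 18.

18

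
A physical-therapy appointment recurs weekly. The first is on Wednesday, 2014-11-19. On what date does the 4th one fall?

2014-12-10

The 4th occurrence is 3 intervals after the first: 3 × 7 = 21 days after 2014-11-19.
November has 30 days — 11 days to the end of November leaves 10.
10 days into December → 2014-12-10.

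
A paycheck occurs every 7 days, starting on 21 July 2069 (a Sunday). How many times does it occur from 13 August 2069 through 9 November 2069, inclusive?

Occurrences land 7·i days after 21 July 2069 for i = 0, 1, 2, …
13 August 2069 is 23 days after the start; 23 ÷ 7 = 3 remainder 2; since the remainder is 2, round up to i = 4. First occurrence in the window: #5 on 18 August 2069 (4×7 = 28 days in).
9 November 2069 is 111 days after the start; 111 ÷ 7 = 15 remainder 6. Last occurrence in the window: #16 on 3 November 2069.
Occurrences #5 through #16: 12 in total.

12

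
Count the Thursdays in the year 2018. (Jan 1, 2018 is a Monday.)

Jan 1, 2018 is a Monday; the first Thursday on or after it is Jan 4, 2018 (3 days later).
From Jan 4, 2018 to Dec 31, 2018: 27 + 28 + 31 + 30 + 31 + 30 + 31 + 31 + 30 + 31 + 30 + 31 = 361 days (rest of Jan, Feb, Mar, Apr, May, Jun, Jul, Aug, Sep, Oct, Nov, Dec).
361 ÷ 7 = 51 full weeks with remainder 4, so 51 more Thursdays after the first → 52.

52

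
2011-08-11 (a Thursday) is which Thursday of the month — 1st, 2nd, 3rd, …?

Day 11 falls in week ⌈11/7⌉ of the month.
Days 1–7 hold the 1st Thursday, 8–14 the 2nd, 15–21 the 3rd, 22–28 the 4th, 29–31 the 5th.
11 is in the range for the 2nd.

2nd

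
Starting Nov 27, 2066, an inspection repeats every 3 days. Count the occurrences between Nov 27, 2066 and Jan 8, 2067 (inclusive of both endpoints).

15

Occurrences land 3·i days after Nov 27, 2066 for i = 0, 1, 2, …
The window opens on the start date, so the first occurrence inside is #1 on Nov 27, 2066.
Jan 8, 2067 is 42 days after the start; 42 ÷ 3 = 14 remainder 0. Last occurrence in the window: #15 on Jan 8, 2067.
Occurrences #1 through #15: 15 in total.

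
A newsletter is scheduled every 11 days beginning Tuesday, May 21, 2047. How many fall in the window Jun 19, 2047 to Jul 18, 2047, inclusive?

Occurrences land 11·i days after May 21, 2047 for i = 0, 1, 2, …
Jun 19, 2047 is 29 days after the start; 29 ÷ 11 = 2 remainder 7; since the remainder is 7, round up to i = 3. First occurrence in the window: #4 on Jun 23, 2047 (3×11 = 33 days in).
Jul 18, 2047 is 58 days after the start; 58 ÷ 11 = 5 remainder 3. Last occurrence in the window: #6 on Jul 15, 2047.
Occurrences #4 through #6: 3 in total.

3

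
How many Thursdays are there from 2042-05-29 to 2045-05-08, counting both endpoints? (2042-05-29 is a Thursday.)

2042-05-29 is a Thursday; the first Thursday on or after it is 2042-05-29.
From 2042-05-29 to 2045-05-08: 216 + 365 + 366 + 128 = 1075 days (rest of 2042, 2043, 2044, to 2045-05-08 in 2045).
1075 ÷ 7 = 153 full weeks with remainder 4, so 153 more Thursdays after the first → 154.

154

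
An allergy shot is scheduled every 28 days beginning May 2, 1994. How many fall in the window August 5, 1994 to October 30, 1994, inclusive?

Occurrences land 28·i days after May 2, 1994 for i = 0, 1, 2, …
August 5, 1994 is 95 days after the start; 95 ÷ 28 = 3 remainder 11; since the remainder is 11, round up to i = 4. First occurrence in the window: #5 on August 22, 1994 (4×28 = 112 days in).
October 30, 1994 is 181 days after the start; 181 ÷ 28 = 6 remainder 13. Last occurrence in the window: #7 on October 17, 1994.
Occurrences #5 through #7: 3 in total.

3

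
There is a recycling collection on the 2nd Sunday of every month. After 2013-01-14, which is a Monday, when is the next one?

January 2013 starts on a Tuesday; its first Sunday is the 6th, so the 2nd Sunday is the 13th — 2013-01-13.
That is not after 2013-01-14, so look at February 2013.
February 2013 starts on a Friday; its first Sunday is the 3rd, so the 2nd Sunday is the 10th — 2013-02-10.

2013-02-10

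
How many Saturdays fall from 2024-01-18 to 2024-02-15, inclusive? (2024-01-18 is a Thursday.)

4

2024-01-18 is a Thursday; the first Saturday on or after it is 2024-01-20 (2 days later).
From 2024-01-20 to 2024-02-15: 11 + 15 = 26 days (rest of January, February).
26 ÷ 7 = 3 full weeks with remainder 5, so 3 more Saturdays after the first → 4.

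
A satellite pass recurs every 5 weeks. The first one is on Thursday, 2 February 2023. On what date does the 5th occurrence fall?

The 5th occurrence is 4 intervals after the first: 4 × 35 = 140 days after 2 February 2023.
February has 28 days — 26 days to the end of February leaves 114.
March has 31 days (83 left).
April has 30 days (53 left).
May has 31 days (22 left).
22 days into June → 22 June 2023.

22 June 2023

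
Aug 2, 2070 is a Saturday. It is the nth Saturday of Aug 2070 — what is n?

1st

Day 2 falls in week ⌈2/7⌉ of the month.
Days 1–7 hold the 1st Saturday, 8–14 the 2nd, 15–21 the 3rd, 22–28 the 4th, 29–31 the 5th.
2 is in the range for the 1st.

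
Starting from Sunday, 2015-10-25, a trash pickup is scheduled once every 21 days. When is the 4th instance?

2015-12-27

The 4th occurrence is 3 intervals after the first: 3 × 21 = 63 days after 2015-10-25.
October has 31 days — 6 days to the end of October leaves 57.
November has 30 days (27 left).
27 days into December → 2015-12-27.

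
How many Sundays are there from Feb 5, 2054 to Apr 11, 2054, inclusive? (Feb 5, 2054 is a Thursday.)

Feb 5, 2054 is a Thursday; the first Sunday on or after it is Feb 8, 2054 (3 days later).
From Feb 8, 2054 to Apr 11, 2054: 20 + 31 + 11 = 62 days (rest of Feb, Mar, Apr).
62 ÷ 7 = 8 full weeks with remainder 6, so 8 more Sundays after the first → 9.

9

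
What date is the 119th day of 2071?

January has 31 days (119 − 31 = 88 remain).
February has 28 days (88 − 28 = 60 remain).
March has 31 days (60 − 31 = 29 remain).
29 into April → April 29.

2071-04-29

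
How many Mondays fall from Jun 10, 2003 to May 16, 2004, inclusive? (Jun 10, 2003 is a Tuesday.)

Jun 10, 2003 is a Tuesday; the first Monday on or after it is Jun 16, 2003 (6 days later).
From Jun 16, 2003 to May 16, 2004: 198 + 137 = 335 days (rest of 2003, to May 16, 2004 in 2004).
335 ÷ 7 = 47 full weeks with remainder 6, so 47 more Mondays after the first → 48.

48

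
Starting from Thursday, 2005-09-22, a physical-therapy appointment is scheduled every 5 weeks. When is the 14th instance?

The 14th occurrence is 13 intervals after the first: 13 × 35 = 455 days after 2005-09-22.
September has 30 days — 8 days to the end of September leaves 447.
From end of September to end of 2005 is 92 days (355 left).
January has 31 days (324 left).
February has 28 days (296 left).
March has 31 days (265 left).
April has 30 days (235 left).
May has 31 days (204 left).
June has 30 days (174 left).
July has 31 days (143 left).
August has 31 days (112 left).
September has 30 days (82 left).
October has 31 days (51 left).
November has 30 days (21 left).
21 days into December → 2006-12-21.

2006-12-21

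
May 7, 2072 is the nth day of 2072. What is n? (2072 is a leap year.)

128

Days in months before May: 31 + 29 + 31 + 30 = 121.
Plus 7 days into May → day 128.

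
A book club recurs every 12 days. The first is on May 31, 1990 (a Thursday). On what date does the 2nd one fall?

Jun 12, 1990

The 2nd occurrence is 1 interval after the first: 1 × 12 = 12 days after May 31, 1990.
May has 31 days — 0 days to the end of May leaves 12.
12 days into Jun → Jun 12, 1990.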